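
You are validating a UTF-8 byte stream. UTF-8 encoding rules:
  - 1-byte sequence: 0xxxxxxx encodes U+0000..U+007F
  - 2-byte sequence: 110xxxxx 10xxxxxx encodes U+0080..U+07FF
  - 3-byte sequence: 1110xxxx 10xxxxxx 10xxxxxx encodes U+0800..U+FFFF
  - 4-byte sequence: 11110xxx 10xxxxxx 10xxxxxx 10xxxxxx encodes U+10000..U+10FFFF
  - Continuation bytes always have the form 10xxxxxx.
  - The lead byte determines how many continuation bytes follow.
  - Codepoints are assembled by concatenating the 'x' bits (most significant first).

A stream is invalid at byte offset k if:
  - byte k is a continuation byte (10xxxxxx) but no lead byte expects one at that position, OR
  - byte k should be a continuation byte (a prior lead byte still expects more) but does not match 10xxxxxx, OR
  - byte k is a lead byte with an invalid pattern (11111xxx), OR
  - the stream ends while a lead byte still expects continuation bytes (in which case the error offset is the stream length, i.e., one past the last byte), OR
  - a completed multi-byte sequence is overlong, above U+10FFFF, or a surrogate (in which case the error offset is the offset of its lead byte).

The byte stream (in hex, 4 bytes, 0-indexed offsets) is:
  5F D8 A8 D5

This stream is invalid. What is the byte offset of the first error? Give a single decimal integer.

Answer: 4

Derivation:
Byte[0]=5F: 1-byte ASCII. cp=U+005F
Byte[1]=D8: 2-byte lead, need 1 cont bytes. acc=0x18
Byte[2]=A8: continuation. acc=(acc<<6)|0x28=0x628
Completed: cp=U+0628 (starts at byte 1)
Byte[3]=D5: 2-byte lead, need 1 cont bytes. acc=0x15
Byte[4]: stream ended, expected continuation. INVALID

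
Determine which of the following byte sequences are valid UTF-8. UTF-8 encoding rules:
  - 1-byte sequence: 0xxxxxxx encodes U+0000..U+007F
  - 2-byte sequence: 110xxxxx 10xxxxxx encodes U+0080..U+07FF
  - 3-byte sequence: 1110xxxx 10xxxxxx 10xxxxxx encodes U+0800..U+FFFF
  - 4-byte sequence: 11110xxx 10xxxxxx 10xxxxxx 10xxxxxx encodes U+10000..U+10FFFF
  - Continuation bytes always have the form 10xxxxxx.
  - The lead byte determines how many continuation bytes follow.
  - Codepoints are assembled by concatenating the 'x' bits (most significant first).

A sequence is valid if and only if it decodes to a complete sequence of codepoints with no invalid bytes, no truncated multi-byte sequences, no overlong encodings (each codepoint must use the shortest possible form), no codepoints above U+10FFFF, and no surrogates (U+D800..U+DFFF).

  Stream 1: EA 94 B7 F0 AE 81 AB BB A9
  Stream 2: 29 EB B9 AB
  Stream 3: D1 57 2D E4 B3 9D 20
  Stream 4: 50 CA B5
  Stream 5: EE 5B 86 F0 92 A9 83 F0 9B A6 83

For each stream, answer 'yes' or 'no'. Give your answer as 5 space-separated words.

Answer: no yes no yes no

Derivation:
Stream 1: error at byte offset 7. INVALID
Stream 2: decodes cleanly. VALID
Stream 3: error at byte offset 1. INVALID
Stream 4: decodes cleanly. VALID
Stream 5: error at byte offset 1. INVALID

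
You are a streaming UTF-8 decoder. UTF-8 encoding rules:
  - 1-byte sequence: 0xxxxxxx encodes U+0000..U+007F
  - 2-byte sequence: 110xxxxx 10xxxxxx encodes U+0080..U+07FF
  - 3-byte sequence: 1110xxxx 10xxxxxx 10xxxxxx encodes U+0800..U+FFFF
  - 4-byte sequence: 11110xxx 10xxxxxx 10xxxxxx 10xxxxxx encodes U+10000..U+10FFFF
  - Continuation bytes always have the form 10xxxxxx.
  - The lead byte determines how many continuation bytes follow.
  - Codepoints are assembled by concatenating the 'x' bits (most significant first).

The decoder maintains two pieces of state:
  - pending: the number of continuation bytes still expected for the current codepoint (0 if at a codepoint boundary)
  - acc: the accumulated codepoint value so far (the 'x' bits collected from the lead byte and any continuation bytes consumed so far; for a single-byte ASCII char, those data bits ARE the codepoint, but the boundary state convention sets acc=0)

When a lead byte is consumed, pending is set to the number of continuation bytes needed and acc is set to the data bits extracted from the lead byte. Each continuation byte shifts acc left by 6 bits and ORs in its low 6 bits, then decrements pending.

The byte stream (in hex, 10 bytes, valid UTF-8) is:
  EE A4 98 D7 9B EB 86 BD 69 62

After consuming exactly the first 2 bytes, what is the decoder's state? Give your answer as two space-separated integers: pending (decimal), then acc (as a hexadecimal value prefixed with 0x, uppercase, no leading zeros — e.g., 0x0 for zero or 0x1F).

Byte[0]=EE: 3-byte lead. pending=2, acc=0xE
Byte[1]=A4: continuation. acc=(acc<<6)|0x24=0x3A4, pending=1

Answer: 1 0x3A4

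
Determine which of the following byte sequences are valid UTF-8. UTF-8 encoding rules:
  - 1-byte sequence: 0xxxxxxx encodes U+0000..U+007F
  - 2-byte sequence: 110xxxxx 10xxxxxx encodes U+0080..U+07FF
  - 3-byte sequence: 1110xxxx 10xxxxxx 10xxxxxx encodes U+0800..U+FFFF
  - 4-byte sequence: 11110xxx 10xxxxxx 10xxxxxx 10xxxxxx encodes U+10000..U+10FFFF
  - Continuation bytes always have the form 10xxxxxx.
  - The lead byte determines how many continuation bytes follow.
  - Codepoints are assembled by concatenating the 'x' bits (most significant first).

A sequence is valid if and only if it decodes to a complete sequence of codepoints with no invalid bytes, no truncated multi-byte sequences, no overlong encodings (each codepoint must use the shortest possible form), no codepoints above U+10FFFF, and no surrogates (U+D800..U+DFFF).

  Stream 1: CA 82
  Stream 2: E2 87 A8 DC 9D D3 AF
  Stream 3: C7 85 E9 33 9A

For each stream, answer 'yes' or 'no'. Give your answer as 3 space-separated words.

Answer: yes yes no

Derivation:
Stream 1: decodes cleanly. VALID
Stream 2: decodes cleanly. VALID
Stream 3: error at byte offset 3. INVALID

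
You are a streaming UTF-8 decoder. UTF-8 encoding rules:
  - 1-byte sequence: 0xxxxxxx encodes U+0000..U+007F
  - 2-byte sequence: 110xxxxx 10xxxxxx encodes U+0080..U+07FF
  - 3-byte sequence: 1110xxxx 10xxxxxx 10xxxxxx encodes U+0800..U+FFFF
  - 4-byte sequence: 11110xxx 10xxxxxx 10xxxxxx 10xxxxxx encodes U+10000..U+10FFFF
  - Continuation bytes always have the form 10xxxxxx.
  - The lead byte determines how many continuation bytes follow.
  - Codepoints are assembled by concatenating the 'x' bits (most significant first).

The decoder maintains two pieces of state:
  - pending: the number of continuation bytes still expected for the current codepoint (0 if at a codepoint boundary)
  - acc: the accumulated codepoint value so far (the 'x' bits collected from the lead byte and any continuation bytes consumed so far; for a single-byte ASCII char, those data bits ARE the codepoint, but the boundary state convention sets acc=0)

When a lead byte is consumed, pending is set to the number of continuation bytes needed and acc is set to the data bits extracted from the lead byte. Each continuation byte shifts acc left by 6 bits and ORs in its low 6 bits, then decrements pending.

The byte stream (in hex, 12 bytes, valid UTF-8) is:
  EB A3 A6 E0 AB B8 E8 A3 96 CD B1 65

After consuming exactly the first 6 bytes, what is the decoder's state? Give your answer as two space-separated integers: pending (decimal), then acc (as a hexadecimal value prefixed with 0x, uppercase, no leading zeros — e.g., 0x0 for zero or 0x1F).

Answer: 0 0xAF8

Derivation:
Byte[0]=EB: 3-byte lead. pending=2, acc=0xB
Byte[1]=A3: continuation. acc=(acc<<6)|0x23=0x2E3, pending=1
Byte[2]=A6: continuation. acc=(acc<<6)|0x26=0xB8E6, pending=0
Byte[3]=E0: 3-byte lead. pending=2, acc=0x0
Byte[4]=AB: continuation. acc=(acc<<6)|0x2B=0x2B, pending=1
Byte[5]=B8: continuation. acc=(acc<<6)|0x38=0xAF8, pending=0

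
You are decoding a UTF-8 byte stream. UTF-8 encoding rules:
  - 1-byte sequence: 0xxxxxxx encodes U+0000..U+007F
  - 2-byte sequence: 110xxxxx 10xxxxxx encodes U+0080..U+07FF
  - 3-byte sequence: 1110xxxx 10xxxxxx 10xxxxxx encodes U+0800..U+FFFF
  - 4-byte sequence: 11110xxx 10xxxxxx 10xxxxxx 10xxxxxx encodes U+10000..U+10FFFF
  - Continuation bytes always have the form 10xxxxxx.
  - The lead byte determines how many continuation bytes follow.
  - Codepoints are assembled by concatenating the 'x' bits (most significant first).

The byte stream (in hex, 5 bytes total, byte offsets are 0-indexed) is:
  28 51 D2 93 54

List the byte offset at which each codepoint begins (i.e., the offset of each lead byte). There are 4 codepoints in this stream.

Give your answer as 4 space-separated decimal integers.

Byte[0]=28: 1-byte ASCII. cp=U+0028
Byte[1]=51: 1-byte ASCII. cp=U+0051
Byte[2]=D2: 2-byte lead, need 1 cont bytes. acc=0x12
Byte[3]=93: continuation. acc=(acc<<6)|0x13=0x493
Completed: cp=U+0493 (starts at byte 2)
Byte[4]=54: 1-byte ASCII. cp=U+0054

Answer: 0 1 2 4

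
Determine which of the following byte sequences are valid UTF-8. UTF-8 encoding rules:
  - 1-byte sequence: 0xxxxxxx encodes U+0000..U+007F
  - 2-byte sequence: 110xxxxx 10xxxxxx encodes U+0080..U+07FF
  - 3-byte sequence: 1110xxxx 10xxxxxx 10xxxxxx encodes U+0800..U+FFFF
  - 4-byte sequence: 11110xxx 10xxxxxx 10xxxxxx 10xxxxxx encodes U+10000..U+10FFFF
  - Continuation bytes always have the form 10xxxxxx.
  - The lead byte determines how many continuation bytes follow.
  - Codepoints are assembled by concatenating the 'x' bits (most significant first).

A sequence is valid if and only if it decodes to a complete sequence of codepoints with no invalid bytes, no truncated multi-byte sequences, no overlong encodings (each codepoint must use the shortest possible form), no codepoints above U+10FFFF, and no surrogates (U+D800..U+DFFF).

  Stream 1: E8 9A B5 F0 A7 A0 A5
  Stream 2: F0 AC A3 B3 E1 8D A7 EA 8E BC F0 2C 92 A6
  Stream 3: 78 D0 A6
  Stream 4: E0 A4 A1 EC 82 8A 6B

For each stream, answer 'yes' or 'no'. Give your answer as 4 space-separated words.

Stream 1: decodes cleanly. VALID
Stream 2: error at byte offset 11. INVALID
Stream 3: decodes cleanly. VALID
Stream 4: decodes cleanly. VALID

Answer: yes no yes yes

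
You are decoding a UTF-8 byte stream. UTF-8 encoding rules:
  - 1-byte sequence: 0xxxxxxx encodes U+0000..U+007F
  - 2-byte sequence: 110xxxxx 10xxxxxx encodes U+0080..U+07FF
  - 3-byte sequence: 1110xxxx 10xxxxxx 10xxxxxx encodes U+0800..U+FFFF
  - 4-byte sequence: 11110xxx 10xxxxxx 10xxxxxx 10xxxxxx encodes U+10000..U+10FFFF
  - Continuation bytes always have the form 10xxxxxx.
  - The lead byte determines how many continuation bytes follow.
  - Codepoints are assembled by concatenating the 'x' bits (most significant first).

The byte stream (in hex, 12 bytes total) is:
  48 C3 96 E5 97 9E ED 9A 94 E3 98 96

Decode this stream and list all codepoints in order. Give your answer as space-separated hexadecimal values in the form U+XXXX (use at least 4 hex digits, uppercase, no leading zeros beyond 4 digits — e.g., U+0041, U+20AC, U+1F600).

Byte[0]=48: 1-byte ASCII. cp=U+0048
Byte[1]=C3: 2-byte lead, need 1 cont bytes. acc=0x3
Byte[2]=96: continuation. acc=(acc<<6)|0x16=0xD6
Completed: cp=U+00D6 (starts at byte 1)
Byte[3]=E5: 3-byte lead, need 2 cont bytes. acc=0x5
Byte[4]=97: continuation. acc=(acc<<6)|0x17=0x157
Byte[5]=9E: continuation. acc=(acc<<6)|0x1E=0x55DE
Completed: cp=U+55DE (starts at byte 3)
Byte[6]=ED: 3-byte lead, need 2 cont bytes. acc=0xD
Byte[7]=9A: continuation. acc=(acc<<6)|0x1A=0x35A
Byte[8]=94: continuation. acc=(acc<<6)|0x14=0xD694
Completed: cp=U+D694 (starts at byte 6)
Byte[9]=E3: 3-byte lead, need 2 cont bytes. acc=0x3
Byte[10]=98: continuation. acc=(acc<<6)|0x18=0xD8
Byte[11]=96: continuation. acc=(acc<<6)|0x16=0x3616
Completed: cp=U+3616 (starts at byte 9)

Answer: U+0048 U+00D6 U+55DE U+D694 U+3616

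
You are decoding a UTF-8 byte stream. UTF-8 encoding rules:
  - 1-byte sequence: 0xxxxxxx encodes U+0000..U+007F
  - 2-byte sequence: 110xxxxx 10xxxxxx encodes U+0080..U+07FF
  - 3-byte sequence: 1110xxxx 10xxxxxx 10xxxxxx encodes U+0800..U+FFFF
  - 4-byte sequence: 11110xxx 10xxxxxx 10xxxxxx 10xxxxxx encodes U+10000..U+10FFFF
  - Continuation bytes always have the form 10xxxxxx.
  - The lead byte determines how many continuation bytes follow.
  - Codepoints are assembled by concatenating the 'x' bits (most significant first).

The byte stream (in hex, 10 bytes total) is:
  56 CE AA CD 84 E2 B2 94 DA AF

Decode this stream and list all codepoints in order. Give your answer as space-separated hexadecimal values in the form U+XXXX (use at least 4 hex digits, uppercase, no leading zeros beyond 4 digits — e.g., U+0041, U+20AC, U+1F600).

Byte[0]=56: 1-byte ASCII. cp=U+0056
Byte[1]=CE: 2-byte lead, need 1 cont bytes. acc=0xE
Byte[2]=AA: continuation. acc=(acc<<6)|0x2A=0x3AA
Completed: cp=U+03AA (starts at byte 1)
Byte[3]=CD: 2-byte lead, need 1 cont bytes. acc=0xD
Byte[4]=84: continuation. acc=(acc<<6)|0x04=0x344
Completed: cp=U+0344 (starts at byte 3)
Byte[5]=E2: 3-byte lead, need 2 cont bytes. acc=0x2
Byte[6]=B2: continuation. acc=(acc<<6)|0x32=0xB2
Byte[7]=94: continuation. acc=(acc<<6)|0x14=0x2C94
Completed: cp=U+2C94 (starts at byte 5)
Byte[8]=DA: 2-byte lead, need 1 cont bytes. acc=0x1A
Byte[9]=AF: continuation. acc=(acc<<6)|0x2F=0x6AF
Completed: cp=U+06AF (starts at byte 8)

Answer: U+0056 U+03AA U+0344 U+2C94 U+06AF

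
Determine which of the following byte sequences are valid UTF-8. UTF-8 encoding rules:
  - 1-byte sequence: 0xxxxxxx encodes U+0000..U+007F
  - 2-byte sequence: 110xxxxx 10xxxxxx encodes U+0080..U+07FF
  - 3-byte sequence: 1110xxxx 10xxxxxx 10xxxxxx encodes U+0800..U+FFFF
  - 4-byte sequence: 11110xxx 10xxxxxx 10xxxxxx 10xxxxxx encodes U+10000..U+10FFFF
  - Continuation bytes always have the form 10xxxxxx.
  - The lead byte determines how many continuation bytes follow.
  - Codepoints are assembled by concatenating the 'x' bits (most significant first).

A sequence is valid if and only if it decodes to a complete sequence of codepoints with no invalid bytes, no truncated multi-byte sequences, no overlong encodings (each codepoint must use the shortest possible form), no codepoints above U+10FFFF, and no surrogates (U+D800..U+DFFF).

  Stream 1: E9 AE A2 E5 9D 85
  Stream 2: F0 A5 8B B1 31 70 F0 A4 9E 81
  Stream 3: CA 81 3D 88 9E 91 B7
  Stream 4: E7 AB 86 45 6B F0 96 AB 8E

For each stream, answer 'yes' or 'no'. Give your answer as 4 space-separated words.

Answer: yes yes no yes

Derivation:
Stream 1: decodes cleanly. VALID
Stream 2: decodes cleanly. VALID
Stream 3: error at byte offset 3. INVALID
Stream 4: decodes cleanly. VALID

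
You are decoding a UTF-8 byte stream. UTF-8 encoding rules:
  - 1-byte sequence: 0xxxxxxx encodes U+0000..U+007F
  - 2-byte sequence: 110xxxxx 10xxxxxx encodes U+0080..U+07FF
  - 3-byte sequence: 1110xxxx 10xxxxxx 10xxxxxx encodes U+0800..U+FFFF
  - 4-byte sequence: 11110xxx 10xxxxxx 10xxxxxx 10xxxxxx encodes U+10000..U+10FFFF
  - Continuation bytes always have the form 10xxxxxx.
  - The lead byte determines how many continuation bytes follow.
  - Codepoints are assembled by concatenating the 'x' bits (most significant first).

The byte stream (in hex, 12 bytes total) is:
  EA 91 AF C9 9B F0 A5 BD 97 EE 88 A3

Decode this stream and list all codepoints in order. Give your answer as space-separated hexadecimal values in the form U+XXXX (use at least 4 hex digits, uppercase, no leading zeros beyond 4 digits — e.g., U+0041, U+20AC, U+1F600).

Answer: U+A46F U+025B U+25F57 U+E223

Derivation:
Byte[0]=EA: 3-byte lead, need 2 cont bytes. acc=0xA
Byte[1]=91: continuation. acc=(acc<<6)|0x11=0x291
Byte[2]=AF: continuation. acc=(acc<<6)|0x2F=0xA46F
Completed: cp=U+A46F (starts at byte 0)
Byte[3]=C9: 2-byte lead, need 1 cont bytes. acc=0x9
Byte[4]=9B: continuation. acc=(acc<<6)|0x1B=0x25B
Completed: cp=U+025B (starts at byte 3)
Byte[5]=F0: 4-byte lead, need 3 cont bytes. acc=0x0
Byte[6]=A5: continuation. acc=(acc<<6)|0x25=0x25
Byte[7]=BD: continuation. acc=(acc<<6)|0x3D=0x97D
Byte[8]=97: continuation. acc=(acc<<6)|0x17=0x25F57
Completed: cp=U+25F57 (starts at byte 5)
Byte[9]=EE: 3-byte lead, need 2 cont bytes. acc=0xE
Byte[10]=88: continuation. acc=(acc<<6)|0x08=0x388
Byte[11]=A3: continuation. acc=(acc<<6)|0x23=0xE223
Completed: cp=U+E223 (starts at byte 9)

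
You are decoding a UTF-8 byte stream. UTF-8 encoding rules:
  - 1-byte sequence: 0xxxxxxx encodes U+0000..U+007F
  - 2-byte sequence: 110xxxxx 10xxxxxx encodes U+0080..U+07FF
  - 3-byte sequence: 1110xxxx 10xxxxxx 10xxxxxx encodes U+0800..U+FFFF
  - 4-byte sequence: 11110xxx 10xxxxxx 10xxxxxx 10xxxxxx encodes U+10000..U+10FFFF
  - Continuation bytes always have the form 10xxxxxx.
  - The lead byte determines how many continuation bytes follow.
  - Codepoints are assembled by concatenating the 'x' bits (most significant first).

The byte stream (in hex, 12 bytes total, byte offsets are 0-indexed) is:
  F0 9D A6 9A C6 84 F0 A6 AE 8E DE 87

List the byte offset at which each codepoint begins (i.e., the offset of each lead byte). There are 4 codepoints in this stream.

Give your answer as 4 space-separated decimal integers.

Answer: 0 4 6 10

Derivation:
Byte[0]=F0: 4-byte lead, need 3 cont bytes. acc=0x0
Byte[1]=9D: continuation. acc=(acc<<6)|0x1D=0x1D
Byte[2]=A6: continuation. acc=(acc<<6)|0x26=0x766
Byte[3]=9A: continuation. acc=(acc<<6)|0x1A=0x1D99A
Completed: cp=U+1D99A (starts at byte 0)
Byte[4]=C6: 2-byte lead, need 1 cont bytes. acc=0x6
Byte[5]=84: continuation. acc=(acc<<6)|0x04=0x184
Completed: cp=U+0184 (starts at byte 4)
Byte[6]=F0: 4-byte lead, need 3 cont bytes. acc=0x0
Byte[7]=A6: continuation. acc=(acc<<6)|0x26=0x26
Byte[8]=AE: continuation. acc=(acc<<6)|0x2E=0x9AE
Byte[9]=8E: continuation. acc=(acc<<6)|0x0E=0x26B8E
Completed: cp=U+26B8E (starts at byte 6)
Byte[10]=DE: 2-byte lead, need 1 cont bytes. acc=0x1E
Byte[11]=87: continuation. acc=(acc<<6)|0x07=0x787
Completed: cp=U+0787 (starts at byte 10)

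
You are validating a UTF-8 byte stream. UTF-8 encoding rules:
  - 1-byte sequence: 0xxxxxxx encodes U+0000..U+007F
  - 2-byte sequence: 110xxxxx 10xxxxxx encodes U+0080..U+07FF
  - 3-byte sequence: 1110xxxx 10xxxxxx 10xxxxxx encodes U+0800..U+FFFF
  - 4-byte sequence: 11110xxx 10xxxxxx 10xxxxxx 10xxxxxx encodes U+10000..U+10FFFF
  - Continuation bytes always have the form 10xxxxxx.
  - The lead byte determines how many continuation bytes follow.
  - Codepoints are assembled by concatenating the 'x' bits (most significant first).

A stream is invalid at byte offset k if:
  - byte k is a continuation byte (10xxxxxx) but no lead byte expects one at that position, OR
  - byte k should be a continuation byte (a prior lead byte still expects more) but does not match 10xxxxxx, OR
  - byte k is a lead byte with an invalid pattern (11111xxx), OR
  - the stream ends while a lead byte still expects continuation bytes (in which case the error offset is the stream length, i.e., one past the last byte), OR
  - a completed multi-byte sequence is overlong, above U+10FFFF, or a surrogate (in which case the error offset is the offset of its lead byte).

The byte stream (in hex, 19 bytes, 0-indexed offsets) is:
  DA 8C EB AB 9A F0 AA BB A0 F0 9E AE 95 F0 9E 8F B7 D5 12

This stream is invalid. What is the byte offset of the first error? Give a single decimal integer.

Byte[0]=DA: 2-byte lead, need 1 cont bytes. acc=0x1A
Byte[1]=8C: continuation. acc=(acc<<6)|0x0C=0x68C
Completed: cp=U+068C (starts at byte 0)
Byte[2]=EB: 3-byte lead, need 2 cont bytes. acc=0xB
Byte[3]=AB: continuation. acc=(acc<<6)|0x2B=0x2EB
Byte[4]=9A: continuation. acc=(acc<<6)|0x1A=0xBADA
Completed: cp=U+BADA (starts at byte 2)
Byte[5]=F0: 4-byte lead, need 3 cont bytes. acc=0x0
Byte[6]=AA: continuation. acc=(acc<<6)|0x2A=0x2A
Byte[7]=BB: continuation. acc=(acc<<6)|0x3B=0xABB
Byte[8]=A0: continuation. acc=(acc<<6)|0x20=0x2AEE0
Completed: cp=U+2AEE0 (starts at byte 5)
Byte[9]=F0: 4-byte lead, need 3 cont bytes. acc=0x0
Byte[10]=9E: continuation. acc=(acc<<6)|0x1E=0x1E
Byte[11]=AE: continuation. acc=(acc<<6)|0x2E=0x7AE
Byte[12]=95: continuation. acc=(acc<<6)|0x15=0x1EB95
Completed: cp=U+1EB95 (starts at byte 9)
Byte[13]=F0: 4-byte lead, need 3 cont bytes. acc=0x0
Byte[14]=9E: continuation. acc=(acc<<6)|0x1E=0x1E
Byte[15]=8F: continuation. acc=(acc<<6)|0x0F=0x78F
Byte[16]=B7: continuation. acc=(acc<<6)|0x37=0x1E3F7
Completed: cp=U+1E3F7 (starts at byte 13)
Byte[17]=D5: 2-byte lead, need 1 cont bytes. acc=0x15
Byte[18]=12: expected 10xxxxxx continuation. INVALID

Answer: 18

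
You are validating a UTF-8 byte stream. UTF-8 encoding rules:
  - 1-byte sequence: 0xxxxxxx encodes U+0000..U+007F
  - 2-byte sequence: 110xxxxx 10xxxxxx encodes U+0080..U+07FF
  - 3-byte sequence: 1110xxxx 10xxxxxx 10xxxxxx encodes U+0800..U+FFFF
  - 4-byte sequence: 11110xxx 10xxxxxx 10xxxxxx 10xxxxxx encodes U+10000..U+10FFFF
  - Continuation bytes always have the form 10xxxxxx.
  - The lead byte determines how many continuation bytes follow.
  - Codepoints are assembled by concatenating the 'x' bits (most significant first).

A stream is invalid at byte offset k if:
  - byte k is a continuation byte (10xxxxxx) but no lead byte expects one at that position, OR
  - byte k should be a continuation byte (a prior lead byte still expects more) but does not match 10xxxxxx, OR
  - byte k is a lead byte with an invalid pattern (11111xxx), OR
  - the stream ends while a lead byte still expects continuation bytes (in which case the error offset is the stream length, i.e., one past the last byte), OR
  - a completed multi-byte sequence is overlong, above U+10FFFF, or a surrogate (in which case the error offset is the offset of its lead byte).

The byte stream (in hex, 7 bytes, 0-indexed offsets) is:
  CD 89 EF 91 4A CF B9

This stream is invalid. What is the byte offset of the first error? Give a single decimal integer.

Answer: 4

Derivation:
Byte[0]=CD: 2-byte lead, need 1 cont bytes. acc=0xD
Byte[1]=89: continuation. acc=(acc<<6)|0x09=0x349
Completed: cp=U+0349 (starts at byte 0)
Byte[2]=EF: 3-byte lead, need 2 cont bytes. acc=0xF
Byte[3]=91: continuation. acc=(acc<<6)|0x11=0x3D1
Byte[4]=4A: expected 10xxxxxx continuation. INVALID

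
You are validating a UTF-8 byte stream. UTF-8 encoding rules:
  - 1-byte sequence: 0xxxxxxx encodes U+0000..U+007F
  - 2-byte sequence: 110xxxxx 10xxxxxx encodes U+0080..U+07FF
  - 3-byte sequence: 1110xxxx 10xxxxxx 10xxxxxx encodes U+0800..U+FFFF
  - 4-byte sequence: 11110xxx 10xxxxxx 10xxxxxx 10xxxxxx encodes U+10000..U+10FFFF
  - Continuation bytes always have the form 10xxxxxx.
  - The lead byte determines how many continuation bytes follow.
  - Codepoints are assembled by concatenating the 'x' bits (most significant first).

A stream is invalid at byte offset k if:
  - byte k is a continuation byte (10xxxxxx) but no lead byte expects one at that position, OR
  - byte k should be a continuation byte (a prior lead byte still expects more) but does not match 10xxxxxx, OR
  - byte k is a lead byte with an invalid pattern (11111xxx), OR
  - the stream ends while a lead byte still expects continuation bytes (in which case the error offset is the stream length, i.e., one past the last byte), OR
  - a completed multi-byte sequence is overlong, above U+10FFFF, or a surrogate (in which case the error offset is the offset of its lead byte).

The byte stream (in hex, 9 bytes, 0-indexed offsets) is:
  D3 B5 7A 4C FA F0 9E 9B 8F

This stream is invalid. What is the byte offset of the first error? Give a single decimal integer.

Byte[0]=D3: 2-byte lead, need 1 cont bytes. acc=0x13
Byte[1]=B5: continuation. acc=(acc<<6)|0x35=0x4F5
Completed: cp=U+04F5 (starts at byte 0)
Byte[2]=7A: 1-byte ASCII. cp=U+007A
Byte[3]=4C: 1-byte ASCII. cp=U+004C
Byte[4]=FA: INVALID lead byte (not 0xxx/110x/1110/11110)

Answer: 4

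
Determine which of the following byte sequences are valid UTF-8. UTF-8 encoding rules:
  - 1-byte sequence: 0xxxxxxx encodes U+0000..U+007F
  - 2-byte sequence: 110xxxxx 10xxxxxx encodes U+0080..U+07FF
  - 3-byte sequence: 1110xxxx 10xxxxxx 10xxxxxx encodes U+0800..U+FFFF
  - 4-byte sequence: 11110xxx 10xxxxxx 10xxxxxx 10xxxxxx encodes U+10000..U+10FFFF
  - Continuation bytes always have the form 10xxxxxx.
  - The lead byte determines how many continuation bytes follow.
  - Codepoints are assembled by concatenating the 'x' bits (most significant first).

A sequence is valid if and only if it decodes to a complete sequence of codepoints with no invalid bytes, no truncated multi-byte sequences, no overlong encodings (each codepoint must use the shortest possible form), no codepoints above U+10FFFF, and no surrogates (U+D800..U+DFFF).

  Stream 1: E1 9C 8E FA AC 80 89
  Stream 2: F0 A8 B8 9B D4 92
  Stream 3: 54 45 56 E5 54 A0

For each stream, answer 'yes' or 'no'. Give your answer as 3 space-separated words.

Stream 1: error at byte offset 3. INVALID
Stream 2: decodes cleanly. VALID
Stream 3: error at byte offset 4. INVALID

Answer: no yes no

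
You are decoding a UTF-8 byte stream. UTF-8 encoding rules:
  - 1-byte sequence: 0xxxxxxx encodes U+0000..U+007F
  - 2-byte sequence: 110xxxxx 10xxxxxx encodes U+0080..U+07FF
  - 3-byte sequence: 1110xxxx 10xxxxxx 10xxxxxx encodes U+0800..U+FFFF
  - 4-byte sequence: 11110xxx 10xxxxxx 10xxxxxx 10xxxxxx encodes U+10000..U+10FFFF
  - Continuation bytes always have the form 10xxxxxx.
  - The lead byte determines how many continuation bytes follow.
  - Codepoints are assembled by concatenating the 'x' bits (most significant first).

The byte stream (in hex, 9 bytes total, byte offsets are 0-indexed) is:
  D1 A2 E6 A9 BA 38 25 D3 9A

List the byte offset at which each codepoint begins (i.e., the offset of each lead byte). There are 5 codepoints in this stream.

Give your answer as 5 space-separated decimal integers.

Byte[0]=D1: 2-byte lead, need 1 cont bytes. acc=0x11
Byte[1]=A2: continuation. acc=(acc<<6)|0x22=0x462
Completed: cp=U+0462 (starts at byte 0)
Byte[2]=E6: 3-byte lead, need 2 cont bytes. acc=0x6
Byte[3]=A9: continuation. acc=(acc<<6)|0x29=0x1A9
Byte[4]=BA: continuation. acc=(acc<<6)|0x3A=0x6A7A
Completed: cp=U+6A7A (starts at byte 2)
Byte[5]=38: 1-byte ASCII. cp=U+0038
Byte[6]=25: 1-byte ASCII. cp=U+0025
Byte[7]=D3: 2-byte lead, need 1 cont bytes. acc=0x13
Byte[8]=9A: continuation. acc=(acc<<6)|0x1A=0x4DA
Completed: cp=U+04DA (starts at byte 7)

Answer: 0 2 5 6 7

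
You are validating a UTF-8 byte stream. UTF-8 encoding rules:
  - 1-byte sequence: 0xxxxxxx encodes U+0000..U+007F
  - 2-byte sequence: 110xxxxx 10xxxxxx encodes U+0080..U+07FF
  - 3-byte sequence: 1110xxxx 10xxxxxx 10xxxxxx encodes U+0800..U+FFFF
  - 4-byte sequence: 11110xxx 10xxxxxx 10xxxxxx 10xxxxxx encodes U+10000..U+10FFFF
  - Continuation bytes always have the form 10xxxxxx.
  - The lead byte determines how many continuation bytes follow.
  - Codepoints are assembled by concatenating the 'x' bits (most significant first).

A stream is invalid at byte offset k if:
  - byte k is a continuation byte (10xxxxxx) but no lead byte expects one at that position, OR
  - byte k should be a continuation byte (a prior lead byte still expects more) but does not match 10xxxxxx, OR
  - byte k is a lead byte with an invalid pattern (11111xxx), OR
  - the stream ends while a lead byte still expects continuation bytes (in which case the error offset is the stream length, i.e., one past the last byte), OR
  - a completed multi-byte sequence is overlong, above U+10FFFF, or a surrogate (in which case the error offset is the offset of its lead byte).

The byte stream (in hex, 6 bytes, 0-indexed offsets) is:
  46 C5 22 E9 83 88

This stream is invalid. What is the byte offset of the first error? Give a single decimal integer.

Byte[0]=46: 1-byte ASCII. cp=U+0046
Byte[1]=C5: 2-byte lead, need 1 cont bytes. acc=0x5
Byte[2]=22: expected 10xxxxxx continuation. INVALID

Answer: 2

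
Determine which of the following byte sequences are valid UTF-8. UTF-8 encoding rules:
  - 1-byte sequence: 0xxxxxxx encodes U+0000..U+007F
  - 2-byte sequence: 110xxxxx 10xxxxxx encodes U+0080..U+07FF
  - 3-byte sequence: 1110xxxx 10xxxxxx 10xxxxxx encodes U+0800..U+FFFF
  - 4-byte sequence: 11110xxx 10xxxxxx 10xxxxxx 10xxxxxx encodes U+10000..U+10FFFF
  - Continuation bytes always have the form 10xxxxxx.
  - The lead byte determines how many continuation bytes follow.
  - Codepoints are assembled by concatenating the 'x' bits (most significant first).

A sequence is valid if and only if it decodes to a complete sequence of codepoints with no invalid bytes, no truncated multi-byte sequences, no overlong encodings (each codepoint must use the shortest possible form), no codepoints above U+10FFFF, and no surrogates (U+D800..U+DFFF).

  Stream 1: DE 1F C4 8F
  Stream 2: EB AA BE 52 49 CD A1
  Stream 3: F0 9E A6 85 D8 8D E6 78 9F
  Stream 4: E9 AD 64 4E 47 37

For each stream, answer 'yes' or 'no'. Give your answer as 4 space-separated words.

Stream 1: error at byte offset 1. INVALID
Stream 2: decodes cleanly. VALID
Stream 3: error at byte offset 7. INVALID
Stream 4: error at byte offset 2. INVALID

Answer: no yes no no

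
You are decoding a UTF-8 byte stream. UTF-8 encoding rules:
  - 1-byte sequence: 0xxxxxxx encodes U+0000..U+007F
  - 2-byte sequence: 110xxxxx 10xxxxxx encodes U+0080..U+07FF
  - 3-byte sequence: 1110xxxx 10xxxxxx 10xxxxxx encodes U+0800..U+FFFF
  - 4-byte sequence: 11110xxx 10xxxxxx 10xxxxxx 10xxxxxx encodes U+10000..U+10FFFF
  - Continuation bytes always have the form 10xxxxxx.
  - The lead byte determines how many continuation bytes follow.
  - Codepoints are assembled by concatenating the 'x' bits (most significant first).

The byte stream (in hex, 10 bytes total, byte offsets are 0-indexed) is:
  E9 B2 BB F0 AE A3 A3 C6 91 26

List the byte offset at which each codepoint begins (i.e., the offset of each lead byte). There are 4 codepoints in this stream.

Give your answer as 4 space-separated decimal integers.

Byte[0]=E9: 3-byte lead, need 2 cont bytes. acc=0x9
Byte[1]=B2: continuation. acc=(acc<<6)|0x32=0x272
Byte[2]=BB: continuation. acc=(acc<<6)|0x3B=0x9CBB
Completed: cp=U+9CBB (starts at byte 0)
Byte[3]=F0: 4-byte lead, need 3 cont bytes. acc=0x0
Byte[4]=AE: continuation. acc=(acc<<6)|0x2E=0x2E
Byte[5]=A3: continuation. acc=(acc<<6)|0x23=0xBA3
Byte[6]=A3: continuation. acc=(acc<<6)|0x23=0x2E8E3
Completed: cp=U+2E8E3 (starts at byte 3)
Byte[7]=C6: 2-byte lead, need 1 cont bytes. acc=0x6
Byte[8]=91: continuation. acc=(acc<<6)|0x11=0x191
Completed: cp=U+0191 (starts at byte 7)
Byte[9]=26: 1-byte ASCII. cp=U+0026

Answer: 0 3 7 9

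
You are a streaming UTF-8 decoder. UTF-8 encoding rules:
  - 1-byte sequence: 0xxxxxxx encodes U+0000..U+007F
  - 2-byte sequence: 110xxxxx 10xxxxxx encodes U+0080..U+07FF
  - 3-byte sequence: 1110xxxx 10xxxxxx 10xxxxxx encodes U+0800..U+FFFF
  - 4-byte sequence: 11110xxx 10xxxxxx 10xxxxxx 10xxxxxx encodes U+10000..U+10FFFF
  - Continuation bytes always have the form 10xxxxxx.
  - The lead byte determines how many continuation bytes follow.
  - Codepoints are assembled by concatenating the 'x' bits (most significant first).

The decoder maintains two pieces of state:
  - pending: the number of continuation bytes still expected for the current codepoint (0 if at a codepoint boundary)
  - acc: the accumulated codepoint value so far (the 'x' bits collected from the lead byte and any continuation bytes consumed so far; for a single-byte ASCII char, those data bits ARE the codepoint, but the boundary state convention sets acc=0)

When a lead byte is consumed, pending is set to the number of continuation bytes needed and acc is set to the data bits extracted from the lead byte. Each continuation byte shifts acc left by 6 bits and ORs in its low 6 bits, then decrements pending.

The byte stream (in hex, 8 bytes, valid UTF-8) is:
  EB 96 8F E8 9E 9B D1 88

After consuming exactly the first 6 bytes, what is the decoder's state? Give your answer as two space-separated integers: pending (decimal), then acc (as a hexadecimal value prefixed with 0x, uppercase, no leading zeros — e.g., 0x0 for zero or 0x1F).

Answer: 0 0x879B

Derivation:
Byte[0]=EB: 3-byte lead. pending=2, acc=0xB
Byte[1]=96: continuation. acc=(acc<<6)|0x16=0x2D6, pending=1
Byte[2]=8F: continuation. acc=(acc<<6)|0x0F=0xB58F, pending=0
Byte[3]=E8: 3-byte lead. pending=2, acc=0x8
Byte[4]=9E: continuation. acc=(acc<<6)|0x1E=0x21E, pending=1
Byte[5]=9B: continuation. acc=(acc<<6)|0x1B=0x879B, pending=0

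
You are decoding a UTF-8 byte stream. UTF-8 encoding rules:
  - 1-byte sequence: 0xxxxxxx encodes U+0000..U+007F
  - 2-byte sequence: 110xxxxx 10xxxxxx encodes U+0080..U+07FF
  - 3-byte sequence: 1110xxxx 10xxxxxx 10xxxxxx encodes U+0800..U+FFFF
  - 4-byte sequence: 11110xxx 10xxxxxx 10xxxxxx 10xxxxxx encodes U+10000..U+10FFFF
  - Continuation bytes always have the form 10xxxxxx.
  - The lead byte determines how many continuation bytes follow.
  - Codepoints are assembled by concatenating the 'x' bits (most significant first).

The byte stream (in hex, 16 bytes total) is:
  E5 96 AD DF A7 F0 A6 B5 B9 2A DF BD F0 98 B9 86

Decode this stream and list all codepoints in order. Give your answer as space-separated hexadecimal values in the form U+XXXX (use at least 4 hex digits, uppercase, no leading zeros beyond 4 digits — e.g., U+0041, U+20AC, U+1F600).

Answer: U+55AD U+07E7 U+26D79 U+002A U+07FD U+18E46

Derivation:
Byte[0]=E5: 3-byte lead, need 2 cont bytes. acc=0x5
Byte[1]=96: continuation. acc=(acc<<6)|0x16=0x156
Byte[2]=AD: continuation. acc=(acc<<6)|0x2D=0x55AD
Completed: cp=U+55AD (starts at byte 0)
Byte[3]=DF: 2-byte lead, need 1 cont bytes. acc=0x1F
Byte[4]=A7: continuation. acc=(acc<<6)|0x27=0x7E7
Completed: cp=U+07E7 (starts at byte 3)
Byte[5]=F0: 4-byte lead, need 3 cont bytes. acc=0x0
Byte[6]=A6: continuation. acc=(acc<<6)|0x26=0x26
Byte[7]=B5: continuation. acc=(acc<<6)|0x35=0x9B5
Byte[8]=B9: continuation. acc=(acc<<6)|0x39=0x26D79
Completed: cp=U+26D79 (starts at byte 5)
Byte[9]=2A: 1-byte ASCII. cp=U+002A
Byte[10]=DF: 2-byte lead, need 1 cont bytes. acc=0x1F
Byte[11]=BD: continuation. acc=(acc<<6)|0x3D=0x7FD
Completed: cp=U+07FD (starts at byte 10)
Byte[12]=F0: 4-byte lead, need 3 cont bytes. acc=0x0
Byte[13]=98: continuation. acc=(acc<<6)|0x18=0x18
Byte[14]=B9: continuation. acc=(acc<<6)|0x39=0x639
Byte[15]=86: continuation. acc=(acc<<6)|0x06=0x18E46
Completed: cp=U+18E46 (starts at byte 12)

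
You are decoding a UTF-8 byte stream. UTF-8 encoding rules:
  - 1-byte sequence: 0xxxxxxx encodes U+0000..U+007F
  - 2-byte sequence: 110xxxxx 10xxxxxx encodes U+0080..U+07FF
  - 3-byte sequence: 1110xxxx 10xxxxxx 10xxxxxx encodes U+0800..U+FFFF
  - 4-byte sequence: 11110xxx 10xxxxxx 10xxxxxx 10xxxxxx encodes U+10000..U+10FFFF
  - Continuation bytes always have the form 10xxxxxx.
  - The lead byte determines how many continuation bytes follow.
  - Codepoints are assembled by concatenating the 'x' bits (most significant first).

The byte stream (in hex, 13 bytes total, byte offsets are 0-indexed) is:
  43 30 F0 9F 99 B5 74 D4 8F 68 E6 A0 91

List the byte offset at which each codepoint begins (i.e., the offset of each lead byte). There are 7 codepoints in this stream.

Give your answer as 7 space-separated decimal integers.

Answer: 0 1 2 6 7 9 10

Derivation:
Byte[0]=43: 1-byte ASCII. cp=U+0043
Byte[1]=30: 1-byte ASCII. cp=U+0030
Byte[2]=F0: 4-byte lead, need 3 cont bytes. acc=0x0
Byte[3]=9F: continuation. acc=(acc<<6)|0x1F=0x1F
Byte[4]=99: continuation. acc=(acc<<6)|0x19=0x7D9
Byte[5]=B5: continuation. acc=(acc<<6)|0x35=0x1F675
Completed: cp=U+1F675 (starts at byte 2)
Byte[6]=74: 1-byte ASCII. cp=U+0074
Byte[7]=D4: 2-byte lead, need 1 cont bytes. acc=0x14
Byte[8]=8F: continuation. acc=(acc<<6)|0x0F=0x50F
Completed: cp=U+050F (starts at byte 7)
Byte[9]=68: 1-byte ASCII. cp=U+0068
Byte[10]=E6: 3-byte lead, need 2 cont bytes. acc=0x6
Byte[11]=A0: continuation. acc=(acc<<6)|0x20=0x1A0
Byte[12]=91: continuation. acc=(acc<<6)|0x11=0x6811
Completed: cp=U+6811 (starts at byte 10)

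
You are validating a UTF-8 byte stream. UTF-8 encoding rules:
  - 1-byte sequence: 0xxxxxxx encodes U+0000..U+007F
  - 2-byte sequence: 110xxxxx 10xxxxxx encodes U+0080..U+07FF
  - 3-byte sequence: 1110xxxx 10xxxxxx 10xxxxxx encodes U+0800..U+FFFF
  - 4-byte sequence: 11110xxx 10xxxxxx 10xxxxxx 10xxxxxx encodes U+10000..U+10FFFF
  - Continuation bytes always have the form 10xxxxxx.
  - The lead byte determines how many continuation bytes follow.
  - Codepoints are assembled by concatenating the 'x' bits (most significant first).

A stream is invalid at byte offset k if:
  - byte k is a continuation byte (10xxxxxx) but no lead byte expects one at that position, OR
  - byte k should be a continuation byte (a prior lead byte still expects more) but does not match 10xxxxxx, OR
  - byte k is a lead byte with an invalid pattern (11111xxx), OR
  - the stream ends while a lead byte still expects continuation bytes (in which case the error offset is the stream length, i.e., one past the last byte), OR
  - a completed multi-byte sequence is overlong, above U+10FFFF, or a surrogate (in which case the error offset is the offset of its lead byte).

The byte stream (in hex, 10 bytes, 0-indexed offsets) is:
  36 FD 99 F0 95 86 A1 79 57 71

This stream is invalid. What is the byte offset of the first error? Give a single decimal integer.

Answer: 1

Derivation:
Byte[0]=36: 1-byte ASCII. cp=U+0036
Byte[1]=FD: INVALID lead byte (not 0xxx/110x/1110/11110)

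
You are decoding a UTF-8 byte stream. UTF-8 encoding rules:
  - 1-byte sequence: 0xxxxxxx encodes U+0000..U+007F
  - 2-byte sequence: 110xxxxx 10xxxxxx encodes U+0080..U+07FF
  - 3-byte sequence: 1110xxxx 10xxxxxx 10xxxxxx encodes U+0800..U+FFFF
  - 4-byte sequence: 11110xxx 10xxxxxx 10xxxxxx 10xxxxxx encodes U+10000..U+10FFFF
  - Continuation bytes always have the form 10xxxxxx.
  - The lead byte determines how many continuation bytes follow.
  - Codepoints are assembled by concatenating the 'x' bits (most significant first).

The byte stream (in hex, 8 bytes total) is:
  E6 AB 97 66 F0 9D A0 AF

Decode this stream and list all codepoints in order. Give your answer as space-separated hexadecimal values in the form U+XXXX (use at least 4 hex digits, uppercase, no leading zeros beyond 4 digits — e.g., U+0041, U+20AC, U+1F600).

Answer: U+6AD7 U+0066 U+1D82F

Derivation:
Byte[0]=E6: 3-byte lead, need 2 cont bytes. acc=0x6
Byte[1]=AB: continuation. acc=(acc<<6)|0x2B=0x1AB
Byte[2]=97: continuation. acc=(acc<<6)|0x17=0x6AD7
Completed: cp=U+6AD7 (starts at byte 0)
Byte[3]=66: 1-byte ASCII. cp=U+0066
Byte[4]=F0: 4-byte lead, need 3 cont bytes. acc=0x0
Byte[5]=9D: continuation. acc=(acc<<6)|0x1D=0x1D
Byte[6]=A0: continuation. acc=(acc<<6)|0x20=0x760
Byte[7]=AF: continuation. acc=(acc<<6)|0x2F=0x1D82F
Completed: cp=U+1D82F (starts at byte 4)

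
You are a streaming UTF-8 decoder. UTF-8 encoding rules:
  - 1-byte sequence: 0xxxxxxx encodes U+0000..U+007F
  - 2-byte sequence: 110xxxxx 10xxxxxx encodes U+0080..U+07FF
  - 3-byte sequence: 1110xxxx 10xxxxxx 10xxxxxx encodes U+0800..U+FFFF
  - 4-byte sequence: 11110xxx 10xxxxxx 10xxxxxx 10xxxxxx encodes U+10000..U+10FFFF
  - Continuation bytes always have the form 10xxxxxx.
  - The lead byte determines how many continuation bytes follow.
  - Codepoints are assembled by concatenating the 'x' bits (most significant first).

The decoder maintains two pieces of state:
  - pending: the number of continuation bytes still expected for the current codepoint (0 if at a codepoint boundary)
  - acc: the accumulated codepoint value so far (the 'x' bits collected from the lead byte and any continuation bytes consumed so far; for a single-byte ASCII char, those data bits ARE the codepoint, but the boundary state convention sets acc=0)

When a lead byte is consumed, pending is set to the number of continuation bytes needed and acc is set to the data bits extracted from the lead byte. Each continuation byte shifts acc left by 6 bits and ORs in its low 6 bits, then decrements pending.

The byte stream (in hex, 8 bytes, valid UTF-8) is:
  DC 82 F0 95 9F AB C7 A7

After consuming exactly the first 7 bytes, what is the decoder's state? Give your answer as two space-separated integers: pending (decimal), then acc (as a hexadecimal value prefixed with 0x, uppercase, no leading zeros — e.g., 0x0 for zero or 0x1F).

Answer: 1 0x7

Derivation:
Byte[0]=DC: 2-byte lead. pending=1, acc=0x1C
Byte[1]=82: continuation. acc=(acc<<6)|0x02=0x702, pending=0
Byte[2]=F0: 4-byte lead. pending=3, acc=0x0
Byte[3]=95: continuation. acc=(acc<<6)|0x15=0x15, pending=2
Byte[4]=9F: continuation. acc=(acc<<6)|0x1F=0x55F, pending=1
Byte[5]=AB: continuation. acc=(acc<<6)|0x2B=0x157EB, pending=0
Byte[6]=C7: 2-byte lead. pending=1, acc=0x7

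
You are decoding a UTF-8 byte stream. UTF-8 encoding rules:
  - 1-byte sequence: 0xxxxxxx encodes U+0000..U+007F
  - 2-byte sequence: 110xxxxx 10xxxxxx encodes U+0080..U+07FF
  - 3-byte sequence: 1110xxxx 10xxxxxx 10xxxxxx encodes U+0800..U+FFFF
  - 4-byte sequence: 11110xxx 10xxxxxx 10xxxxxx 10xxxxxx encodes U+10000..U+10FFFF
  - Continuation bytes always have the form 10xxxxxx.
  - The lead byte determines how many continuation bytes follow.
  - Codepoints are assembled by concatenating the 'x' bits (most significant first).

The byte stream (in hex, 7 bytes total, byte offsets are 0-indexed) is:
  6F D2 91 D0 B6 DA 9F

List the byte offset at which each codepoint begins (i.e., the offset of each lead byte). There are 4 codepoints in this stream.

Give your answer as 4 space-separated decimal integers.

Answer: 0 1 3 5

Derivation:
Byte[0]=6F: 1-byte ASCII. cp=U+006F
Byte[1]=D2: 2-byte lead, need 1 cont bytes. acc=0x12
Byte[2]=91: continuation. acc=(acc<<6)|0x11=0x491
Completed: cp=U+0491 (starts at byte 1)
Byte[3]=D0: 2-byte lead, need 1 cont bytes. acc=0x10
Byte[4]=B6: continuation. acc=(acc<<6)|0x36=0x436
Completed: cp=U+0436 (starts at byte 3)
Byte[5]=DA: 2-byte lead, need 1 cont bytes. acc=0x1A
Byte[6]=9F: continuation. acc=(acc<<6)|0x1F=0x69F
Completed: cp=U+069F (starts at byte 5)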